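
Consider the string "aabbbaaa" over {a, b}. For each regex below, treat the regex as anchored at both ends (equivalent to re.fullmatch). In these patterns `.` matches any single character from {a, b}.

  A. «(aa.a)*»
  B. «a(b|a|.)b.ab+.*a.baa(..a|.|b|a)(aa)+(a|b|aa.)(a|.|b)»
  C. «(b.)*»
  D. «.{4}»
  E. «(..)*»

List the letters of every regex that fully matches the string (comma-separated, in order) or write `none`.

E

A → no match
B → no match
C → no match
D → no match
E → match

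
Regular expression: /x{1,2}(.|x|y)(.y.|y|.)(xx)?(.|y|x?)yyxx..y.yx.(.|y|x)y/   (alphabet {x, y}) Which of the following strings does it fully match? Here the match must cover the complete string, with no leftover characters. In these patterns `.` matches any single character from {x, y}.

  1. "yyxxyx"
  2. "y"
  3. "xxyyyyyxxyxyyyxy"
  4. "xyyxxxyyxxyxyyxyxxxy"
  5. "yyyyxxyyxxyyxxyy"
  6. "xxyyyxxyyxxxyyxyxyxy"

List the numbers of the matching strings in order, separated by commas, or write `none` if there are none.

1 → no match — must start with "x"
2 → no match — must start with "x"
3 → no match
4 → no match
5 → no match — must start with "x"
6 → match

6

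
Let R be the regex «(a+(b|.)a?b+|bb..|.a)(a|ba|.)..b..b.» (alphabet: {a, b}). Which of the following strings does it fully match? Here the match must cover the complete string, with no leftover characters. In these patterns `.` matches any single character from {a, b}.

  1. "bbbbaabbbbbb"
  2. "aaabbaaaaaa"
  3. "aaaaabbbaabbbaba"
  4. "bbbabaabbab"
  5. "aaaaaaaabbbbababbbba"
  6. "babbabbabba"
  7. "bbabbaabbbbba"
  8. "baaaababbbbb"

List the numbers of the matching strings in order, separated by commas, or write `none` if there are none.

1 → match
2 → no match
3 → match
4 → no match
5 → match
6 → no match
7 → match
8 → no match

1, 3, 5, 7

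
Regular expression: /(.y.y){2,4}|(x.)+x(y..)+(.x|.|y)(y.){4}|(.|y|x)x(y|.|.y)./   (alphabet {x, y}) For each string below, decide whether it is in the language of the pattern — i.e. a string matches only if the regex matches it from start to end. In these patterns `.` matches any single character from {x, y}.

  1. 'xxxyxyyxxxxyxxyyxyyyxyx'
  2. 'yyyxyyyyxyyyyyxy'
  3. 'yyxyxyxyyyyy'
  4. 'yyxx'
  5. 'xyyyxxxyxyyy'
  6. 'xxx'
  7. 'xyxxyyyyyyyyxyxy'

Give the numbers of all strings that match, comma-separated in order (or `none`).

3

1 → no match
2 → no match
3 → match
4 → no match
5 → no match
6 → no match
7 → no match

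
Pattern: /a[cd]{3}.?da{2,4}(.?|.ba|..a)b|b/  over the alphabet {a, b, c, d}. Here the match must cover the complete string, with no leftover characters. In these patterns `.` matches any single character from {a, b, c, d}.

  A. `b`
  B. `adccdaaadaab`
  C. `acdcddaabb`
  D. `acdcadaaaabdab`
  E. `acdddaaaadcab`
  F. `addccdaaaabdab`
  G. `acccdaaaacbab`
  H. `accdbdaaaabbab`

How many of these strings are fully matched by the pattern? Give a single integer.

A. `b` → match
B. `adccdaaadaab` → match
C. `acdcddaabb` → match
D → match
E → match
F → match
G → match
H → match
Total matched: 8

8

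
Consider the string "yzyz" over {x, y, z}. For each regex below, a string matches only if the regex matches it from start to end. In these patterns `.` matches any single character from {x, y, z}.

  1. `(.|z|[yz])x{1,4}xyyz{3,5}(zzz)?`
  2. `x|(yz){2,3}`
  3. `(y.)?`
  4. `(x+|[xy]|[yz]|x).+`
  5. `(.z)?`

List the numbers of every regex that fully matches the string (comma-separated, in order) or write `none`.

1 → no match
2 → match
3 → no match
4 → match
5 → no match

2, 4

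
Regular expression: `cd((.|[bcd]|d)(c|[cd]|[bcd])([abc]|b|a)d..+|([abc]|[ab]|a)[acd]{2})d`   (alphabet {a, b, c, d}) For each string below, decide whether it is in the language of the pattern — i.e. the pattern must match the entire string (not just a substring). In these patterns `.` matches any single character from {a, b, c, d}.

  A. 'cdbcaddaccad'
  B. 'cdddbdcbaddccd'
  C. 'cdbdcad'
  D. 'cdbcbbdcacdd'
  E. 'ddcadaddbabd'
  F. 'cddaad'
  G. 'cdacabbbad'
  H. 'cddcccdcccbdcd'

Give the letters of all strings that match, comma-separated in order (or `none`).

A, B

A → match
B → match
C → no match
D → no match
E → no match — must start with 'cd'
F → no match
G → no match
H → no match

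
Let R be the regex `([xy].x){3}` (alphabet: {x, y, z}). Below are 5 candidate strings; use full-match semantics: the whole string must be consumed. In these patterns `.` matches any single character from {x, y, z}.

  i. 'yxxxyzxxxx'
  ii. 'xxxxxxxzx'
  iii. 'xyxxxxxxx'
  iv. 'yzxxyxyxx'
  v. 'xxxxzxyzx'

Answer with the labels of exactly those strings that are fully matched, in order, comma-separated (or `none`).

ii, iii, iv, v

i → no match
ii → match
iii → match
iv → match
v → match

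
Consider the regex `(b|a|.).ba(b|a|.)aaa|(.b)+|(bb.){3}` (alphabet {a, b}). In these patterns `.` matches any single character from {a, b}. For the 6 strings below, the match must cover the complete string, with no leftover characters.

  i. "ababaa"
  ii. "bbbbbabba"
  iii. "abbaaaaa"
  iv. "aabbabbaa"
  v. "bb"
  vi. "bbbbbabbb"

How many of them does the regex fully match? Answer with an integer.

4

i → no match
ii → match
iii → match
iv → no match
v → match
vi → match
Total matched: 4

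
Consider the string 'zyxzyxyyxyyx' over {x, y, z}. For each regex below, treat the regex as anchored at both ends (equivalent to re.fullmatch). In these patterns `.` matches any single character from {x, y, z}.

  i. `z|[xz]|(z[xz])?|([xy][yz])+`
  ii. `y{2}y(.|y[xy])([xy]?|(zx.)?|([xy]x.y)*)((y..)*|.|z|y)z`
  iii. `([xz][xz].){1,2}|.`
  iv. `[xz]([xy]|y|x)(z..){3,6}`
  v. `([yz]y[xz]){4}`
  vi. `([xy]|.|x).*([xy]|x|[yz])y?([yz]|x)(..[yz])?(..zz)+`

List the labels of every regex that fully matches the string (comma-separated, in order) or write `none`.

i → no match
ii → no match — must start with 'y'
iii → no match
iv → no match
v → match
vi → no match — must end with 'zz'

v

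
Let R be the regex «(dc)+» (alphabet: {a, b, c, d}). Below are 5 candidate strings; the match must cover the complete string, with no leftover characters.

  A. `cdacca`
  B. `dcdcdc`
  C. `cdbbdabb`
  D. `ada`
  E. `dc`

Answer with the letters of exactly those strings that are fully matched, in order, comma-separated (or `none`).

A → no match — must start with `dc`
B → match
C → no match — must start with `dc`
D → no match — must start with `dc`
E → match

B, E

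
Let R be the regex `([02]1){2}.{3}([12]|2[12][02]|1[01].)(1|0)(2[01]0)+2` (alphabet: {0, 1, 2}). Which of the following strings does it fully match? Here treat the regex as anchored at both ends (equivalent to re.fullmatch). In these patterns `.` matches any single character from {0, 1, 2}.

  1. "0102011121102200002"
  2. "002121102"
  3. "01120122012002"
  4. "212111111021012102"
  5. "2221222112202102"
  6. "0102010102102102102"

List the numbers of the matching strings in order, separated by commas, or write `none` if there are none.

none

1 → no match
2 → no match
3 → no match
4 → no match
5 → no match
6 → no match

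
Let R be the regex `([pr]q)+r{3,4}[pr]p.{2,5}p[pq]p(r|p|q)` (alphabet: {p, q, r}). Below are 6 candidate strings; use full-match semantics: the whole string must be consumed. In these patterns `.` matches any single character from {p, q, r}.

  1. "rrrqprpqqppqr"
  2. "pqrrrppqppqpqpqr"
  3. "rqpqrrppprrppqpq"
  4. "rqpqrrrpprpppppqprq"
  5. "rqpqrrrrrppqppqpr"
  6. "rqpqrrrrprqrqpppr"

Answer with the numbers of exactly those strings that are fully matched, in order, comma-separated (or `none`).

5, 6

1 → no match
2 → no match
3 → no match
4 → no match
5 → match
6 → match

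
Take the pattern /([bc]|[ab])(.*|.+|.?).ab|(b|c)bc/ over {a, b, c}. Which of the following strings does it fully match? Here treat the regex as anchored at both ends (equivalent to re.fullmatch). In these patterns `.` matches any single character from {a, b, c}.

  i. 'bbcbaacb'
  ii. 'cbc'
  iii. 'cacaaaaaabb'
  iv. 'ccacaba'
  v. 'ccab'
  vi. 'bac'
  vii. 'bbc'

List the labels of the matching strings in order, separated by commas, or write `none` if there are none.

i → no match
ii → match
iii → no match
iv → no match
v → match
vi → no match
vii → match

ii, v, vii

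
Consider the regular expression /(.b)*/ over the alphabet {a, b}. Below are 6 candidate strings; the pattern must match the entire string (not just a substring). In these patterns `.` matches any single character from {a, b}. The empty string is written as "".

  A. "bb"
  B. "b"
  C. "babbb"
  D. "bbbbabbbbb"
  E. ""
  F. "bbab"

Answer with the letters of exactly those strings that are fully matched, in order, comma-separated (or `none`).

A, D, E, F

A → match
B → no match
C → no match
D → match
E → match
F → match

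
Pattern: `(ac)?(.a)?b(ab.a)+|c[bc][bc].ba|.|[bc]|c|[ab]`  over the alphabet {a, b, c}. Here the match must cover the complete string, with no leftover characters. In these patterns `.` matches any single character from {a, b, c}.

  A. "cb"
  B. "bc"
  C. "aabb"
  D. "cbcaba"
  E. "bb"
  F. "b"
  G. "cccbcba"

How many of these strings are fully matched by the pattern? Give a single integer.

A → no match
B → no match
C → no match
D → match
E → no match
F → match
G → no match
Total matched: 2

2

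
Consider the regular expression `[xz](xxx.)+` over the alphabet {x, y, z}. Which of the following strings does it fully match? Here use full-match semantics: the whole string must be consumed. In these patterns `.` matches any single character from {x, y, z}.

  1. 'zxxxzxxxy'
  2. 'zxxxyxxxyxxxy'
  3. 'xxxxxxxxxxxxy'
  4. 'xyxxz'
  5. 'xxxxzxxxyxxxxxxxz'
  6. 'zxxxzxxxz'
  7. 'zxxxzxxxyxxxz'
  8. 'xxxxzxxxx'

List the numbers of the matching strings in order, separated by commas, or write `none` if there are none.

1. 'zxxxzxxxy' → match
2 → match
3 → match
4. 'xyxxz' → no match
5 → match
6. 'zxxxzxxxz' → match
7 → match
8. 'xxxxzxxxx' → match

1, 2, 3, 5, 6, 7, 8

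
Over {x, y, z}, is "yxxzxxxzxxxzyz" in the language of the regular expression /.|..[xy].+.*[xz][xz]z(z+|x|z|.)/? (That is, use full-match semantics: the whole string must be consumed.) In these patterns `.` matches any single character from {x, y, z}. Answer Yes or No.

No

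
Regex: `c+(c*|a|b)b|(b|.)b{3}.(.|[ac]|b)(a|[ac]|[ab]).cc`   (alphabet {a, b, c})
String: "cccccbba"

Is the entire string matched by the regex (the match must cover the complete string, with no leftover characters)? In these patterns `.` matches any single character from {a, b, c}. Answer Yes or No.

No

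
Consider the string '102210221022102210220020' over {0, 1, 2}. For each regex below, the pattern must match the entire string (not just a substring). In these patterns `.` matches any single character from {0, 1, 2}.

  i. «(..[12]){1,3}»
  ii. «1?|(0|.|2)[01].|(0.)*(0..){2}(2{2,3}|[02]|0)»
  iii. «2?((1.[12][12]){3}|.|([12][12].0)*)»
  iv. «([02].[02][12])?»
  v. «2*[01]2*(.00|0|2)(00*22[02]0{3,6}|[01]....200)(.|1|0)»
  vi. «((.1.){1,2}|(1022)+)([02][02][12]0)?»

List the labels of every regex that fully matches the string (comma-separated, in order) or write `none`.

vi

i → no match
ii → no match
iii → no match
iv → no match
v → no match
vi → match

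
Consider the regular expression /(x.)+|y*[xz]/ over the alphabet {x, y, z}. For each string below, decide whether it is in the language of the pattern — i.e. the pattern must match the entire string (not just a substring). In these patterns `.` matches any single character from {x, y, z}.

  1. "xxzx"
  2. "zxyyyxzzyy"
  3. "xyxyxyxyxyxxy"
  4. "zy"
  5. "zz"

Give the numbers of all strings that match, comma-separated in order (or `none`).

1 → no match
2 → no match
3 → no match
4 → no match
5 → no match

none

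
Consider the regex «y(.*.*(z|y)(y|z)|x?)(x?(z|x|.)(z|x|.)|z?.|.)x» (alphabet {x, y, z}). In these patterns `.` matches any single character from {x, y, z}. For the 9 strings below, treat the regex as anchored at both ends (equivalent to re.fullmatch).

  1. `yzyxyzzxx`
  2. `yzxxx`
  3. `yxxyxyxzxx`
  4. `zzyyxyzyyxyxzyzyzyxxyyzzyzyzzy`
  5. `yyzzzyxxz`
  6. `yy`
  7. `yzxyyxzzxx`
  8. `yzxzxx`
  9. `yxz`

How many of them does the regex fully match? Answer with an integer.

1 → match
2 → no match
3 → no match
4 → no match — must start with `y`
5 → no match — must end with `x`
6 → no match — must end with `x`
7 → match
8 → no match
9 → no match — must end with `x`
Total matched: 2

2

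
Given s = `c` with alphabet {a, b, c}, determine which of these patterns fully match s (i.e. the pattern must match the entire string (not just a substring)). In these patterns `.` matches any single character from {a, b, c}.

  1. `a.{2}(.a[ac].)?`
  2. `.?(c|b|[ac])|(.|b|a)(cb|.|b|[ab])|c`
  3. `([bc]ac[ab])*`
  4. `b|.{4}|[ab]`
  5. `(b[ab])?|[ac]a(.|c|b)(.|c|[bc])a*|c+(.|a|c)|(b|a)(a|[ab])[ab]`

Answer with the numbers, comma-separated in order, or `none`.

1 → no match — must start with `a`
2 → match
3 → no match
4 → no match
5 → no match

2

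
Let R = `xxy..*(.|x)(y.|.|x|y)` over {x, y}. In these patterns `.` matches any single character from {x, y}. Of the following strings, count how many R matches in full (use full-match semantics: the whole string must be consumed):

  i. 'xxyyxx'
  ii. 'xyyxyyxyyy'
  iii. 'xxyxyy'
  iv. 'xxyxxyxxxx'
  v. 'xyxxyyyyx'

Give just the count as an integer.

i → match
ii → no match — must start with 'xxy'
iii → match
iv → match
v → no match — must start with 'xxy'
Total matched: 3

3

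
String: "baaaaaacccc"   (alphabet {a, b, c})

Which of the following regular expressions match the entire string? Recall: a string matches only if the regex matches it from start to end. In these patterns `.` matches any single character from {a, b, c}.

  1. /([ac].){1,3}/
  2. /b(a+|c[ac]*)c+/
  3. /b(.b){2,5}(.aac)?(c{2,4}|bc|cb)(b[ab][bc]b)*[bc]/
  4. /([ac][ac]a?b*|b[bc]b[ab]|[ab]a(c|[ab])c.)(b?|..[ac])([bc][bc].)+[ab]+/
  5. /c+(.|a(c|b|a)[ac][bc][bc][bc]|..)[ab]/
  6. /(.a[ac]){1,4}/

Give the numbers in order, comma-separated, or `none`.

2

1 → no match
2 → match
3 → no match
4 → no match
5 → no match — must start with "c"
6 → no match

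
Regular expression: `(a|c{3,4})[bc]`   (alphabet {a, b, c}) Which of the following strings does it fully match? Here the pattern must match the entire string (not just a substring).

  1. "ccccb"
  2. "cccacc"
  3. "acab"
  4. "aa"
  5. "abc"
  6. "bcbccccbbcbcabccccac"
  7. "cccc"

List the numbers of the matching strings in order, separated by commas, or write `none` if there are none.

1 → match
2 → no match
3 → no match
4 → no match
5 → no match
6 → no match
7 → match

1, 7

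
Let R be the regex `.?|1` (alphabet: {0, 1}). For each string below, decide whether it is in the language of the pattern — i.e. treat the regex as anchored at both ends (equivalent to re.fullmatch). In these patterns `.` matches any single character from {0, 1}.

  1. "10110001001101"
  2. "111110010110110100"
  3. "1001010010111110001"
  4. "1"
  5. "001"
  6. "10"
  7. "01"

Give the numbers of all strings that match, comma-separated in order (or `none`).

1 → no match
2 → no match
3 → no match
4. "1" → match
5. "001" → no match
6. "10" → no match
7. "01" → no match

4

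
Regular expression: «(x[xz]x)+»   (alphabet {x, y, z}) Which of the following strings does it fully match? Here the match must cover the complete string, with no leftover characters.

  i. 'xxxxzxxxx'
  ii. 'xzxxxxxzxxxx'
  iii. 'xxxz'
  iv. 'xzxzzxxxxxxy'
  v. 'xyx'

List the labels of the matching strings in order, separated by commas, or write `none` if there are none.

i, ii

i → match
ii → match
iii → no match — must end with 'x'
iv → no match — must end with 'x'
v → no match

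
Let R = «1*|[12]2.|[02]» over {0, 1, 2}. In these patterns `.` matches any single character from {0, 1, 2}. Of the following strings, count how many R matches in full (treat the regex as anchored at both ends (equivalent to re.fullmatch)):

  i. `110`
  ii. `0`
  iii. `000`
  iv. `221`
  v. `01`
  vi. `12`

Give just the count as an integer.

i. `110` → no match
ii. `0` → match
iii. `000` → no match
iv. `221` → match
v. `01` → no match
vi. `12` → no match
Total matched: 2

2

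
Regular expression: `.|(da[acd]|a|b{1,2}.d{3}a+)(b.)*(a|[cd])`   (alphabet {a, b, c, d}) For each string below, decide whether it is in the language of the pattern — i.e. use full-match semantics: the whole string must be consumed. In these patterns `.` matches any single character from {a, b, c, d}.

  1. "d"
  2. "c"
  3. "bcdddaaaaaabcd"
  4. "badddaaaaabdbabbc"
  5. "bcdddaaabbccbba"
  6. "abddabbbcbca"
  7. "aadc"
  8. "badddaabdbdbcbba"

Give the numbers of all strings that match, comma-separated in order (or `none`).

1, 2, 3, 4, 8

1 → match
2 → match
3 → match
4 → match
5 → no match
6 → no match
7 → no match
8 → match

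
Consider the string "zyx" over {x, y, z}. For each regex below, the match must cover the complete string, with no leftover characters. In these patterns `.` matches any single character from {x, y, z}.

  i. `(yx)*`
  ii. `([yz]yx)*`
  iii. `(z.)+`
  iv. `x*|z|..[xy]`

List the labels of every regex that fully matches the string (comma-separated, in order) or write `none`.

i → no match
ii → match
iii → no match
iv → match

ii, iv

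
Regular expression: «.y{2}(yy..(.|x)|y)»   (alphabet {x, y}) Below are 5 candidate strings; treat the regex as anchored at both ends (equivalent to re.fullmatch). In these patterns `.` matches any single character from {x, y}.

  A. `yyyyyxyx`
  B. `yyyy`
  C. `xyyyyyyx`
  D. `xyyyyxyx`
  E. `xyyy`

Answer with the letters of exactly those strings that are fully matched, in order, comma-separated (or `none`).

A. `yyyyyxyx` → match
B. `yyyy` → match
C. `xyyyyyyx` → match
D. `xyyyyxyx` → match
E. `xyyy` → match

A, B, C, D, E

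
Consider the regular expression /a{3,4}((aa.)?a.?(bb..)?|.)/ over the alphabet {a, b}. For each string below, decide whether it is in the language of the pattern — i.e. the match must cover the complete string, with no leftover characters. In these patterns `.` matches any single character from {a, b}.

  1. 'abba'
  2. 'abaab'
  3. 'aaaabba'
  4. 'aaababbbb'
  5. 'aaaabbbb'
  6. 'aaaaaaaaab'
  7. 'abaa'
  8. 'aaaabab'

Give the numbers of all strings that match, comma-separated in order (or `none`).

1 → no match
2 → no match
3 → no match
4 → no match
5 → match
6 → no match
7 → no match
8 → no match

5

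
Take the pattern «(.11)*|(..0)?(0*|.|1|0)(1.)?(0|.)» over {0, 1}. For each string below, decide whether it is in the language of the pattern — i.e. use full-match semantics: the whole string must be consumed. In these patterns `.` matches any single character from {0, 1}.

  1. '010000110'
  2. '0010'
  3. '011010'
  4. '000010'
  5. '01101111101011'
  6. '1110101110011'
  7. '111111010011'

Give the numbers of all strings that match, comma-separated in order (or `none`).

1

1 → match
2 → no match
3 → no match
4 → no match
5 → no match
6 → no match
7 → no match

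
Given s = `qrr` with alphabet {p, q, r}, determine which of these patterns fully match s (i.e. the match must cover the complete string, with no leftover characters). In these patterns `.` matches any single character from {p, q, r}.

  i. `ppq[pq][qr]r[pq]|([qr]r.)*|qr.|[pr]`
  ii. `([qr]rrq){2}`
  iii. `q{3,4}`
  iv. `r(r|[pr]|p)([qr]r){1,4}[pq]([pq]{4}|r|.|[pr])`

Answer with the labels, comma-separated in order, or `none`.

i → match
ii → no match — must end with `rrq`
iii → no match — must end with `q`
iv → no match — must start with `r`

i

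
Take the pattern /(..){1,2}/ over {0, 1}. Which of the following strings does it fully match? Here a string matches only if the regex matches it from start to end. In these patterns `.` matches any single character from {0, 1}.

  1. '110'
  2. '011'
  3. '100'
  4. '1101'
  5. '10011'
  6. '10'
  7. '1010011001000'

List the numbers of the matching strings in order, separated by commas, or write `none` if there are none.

1. '110' → no match
2. '011' → no match
3. '100' → no match
4. '1101' → match
5. '10011' → no match
6. '10' → match
7 → no match

4, 6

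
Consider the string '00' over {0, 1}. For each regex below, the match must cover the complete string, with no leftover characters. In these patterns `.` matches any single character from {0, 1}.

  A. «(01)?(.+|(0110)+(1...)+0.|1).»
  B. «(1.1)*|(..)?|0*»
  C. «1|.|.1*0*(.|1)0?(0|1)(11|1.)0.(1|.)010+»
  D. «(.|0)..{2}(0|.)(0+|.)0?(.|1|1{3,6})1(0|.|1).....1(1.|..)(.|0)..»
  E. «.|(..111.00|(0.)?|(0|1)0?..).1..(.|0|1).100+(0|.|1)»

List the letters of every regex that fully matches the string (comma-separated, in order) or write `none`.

A, B

A → match
B → match
C → no match
D → no match
E → no match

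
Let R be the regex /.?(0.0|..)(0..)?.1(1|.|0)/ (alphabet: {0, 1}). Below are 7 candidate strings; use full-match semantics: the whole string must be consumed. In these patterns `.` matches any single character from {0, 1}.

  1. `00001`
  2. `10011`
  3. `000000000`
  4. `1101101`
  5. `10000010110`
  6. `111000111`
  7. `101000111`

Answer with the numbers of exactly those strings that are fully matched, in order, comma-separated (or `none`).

1 → no match
2 → match
3 → no match
4 → no match
5 → no match
6 → match
7 → match

2, 6, 7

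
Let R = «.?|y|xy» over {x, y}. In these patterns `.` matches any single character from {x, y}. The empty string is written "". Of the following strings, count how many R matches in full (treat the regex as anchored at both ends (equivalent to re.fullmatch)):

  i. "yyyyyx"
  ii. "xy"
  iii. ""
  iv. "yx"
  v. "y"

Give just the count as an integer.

i. "yyyyyx" → no match
ii. "xy" → match
iii. "" → match
iv. "yx" → no match
v. "y" → match
Total matched: 3

3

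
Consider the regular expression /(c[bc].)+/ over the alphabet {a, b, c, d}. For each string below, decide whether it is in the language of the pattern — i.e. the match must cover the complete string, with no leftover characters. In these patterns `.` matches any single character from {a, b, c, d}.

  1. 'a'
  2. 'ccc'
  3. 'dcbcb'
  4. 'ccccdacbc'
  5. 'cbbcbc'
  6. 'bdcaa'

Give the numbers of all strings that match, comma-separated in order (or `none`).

2, 5

1. 'a' → no match — must start with 'c'
2. 'ccc' → match
3. 'dcbcb' → no match — must start with 'c'
4. 'ccccdacbc' → no match
5. 'cbbcbc' → match
6. 'bdcaa' → no match — must start with 'c'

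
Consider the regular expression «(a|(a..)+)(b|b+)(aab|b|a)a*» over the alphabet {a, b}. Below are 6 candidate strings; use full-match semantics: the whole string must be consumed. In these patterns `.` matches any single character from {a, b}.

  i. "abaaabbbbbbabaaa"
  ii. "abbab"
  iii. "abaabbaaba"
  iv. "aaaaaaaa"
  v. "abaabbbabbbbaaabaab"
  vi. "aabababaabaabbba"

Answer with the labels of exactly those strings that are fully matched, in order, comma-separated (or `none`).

i → no match
ii. "abbab" → no match
iii. "abaabbaaba" → no match
iv. "aaaaaaaa" → no match
v → no match
vi → no match

none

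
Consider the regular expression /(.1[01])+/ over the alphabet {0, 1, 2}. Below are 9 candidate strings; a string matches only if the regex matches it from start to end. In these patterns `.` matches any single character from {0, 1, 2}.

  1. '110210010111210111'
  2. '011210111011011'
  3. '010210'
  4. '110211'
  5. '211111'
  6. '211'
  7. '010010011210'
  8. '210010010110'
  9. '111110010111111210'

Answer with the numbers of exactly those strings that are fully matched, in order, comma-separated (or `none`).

1, 2, 3, 4, 5, 6, 7, 8, 9

1 → match
2 → match
3 → match
4 → match
5 → match
6 → match
7 → match
8 → match
9 → match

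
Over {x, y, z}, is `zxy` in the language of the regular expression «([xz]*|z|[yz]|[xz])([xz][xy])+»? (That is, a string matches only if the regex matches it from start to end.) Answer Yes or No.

Yes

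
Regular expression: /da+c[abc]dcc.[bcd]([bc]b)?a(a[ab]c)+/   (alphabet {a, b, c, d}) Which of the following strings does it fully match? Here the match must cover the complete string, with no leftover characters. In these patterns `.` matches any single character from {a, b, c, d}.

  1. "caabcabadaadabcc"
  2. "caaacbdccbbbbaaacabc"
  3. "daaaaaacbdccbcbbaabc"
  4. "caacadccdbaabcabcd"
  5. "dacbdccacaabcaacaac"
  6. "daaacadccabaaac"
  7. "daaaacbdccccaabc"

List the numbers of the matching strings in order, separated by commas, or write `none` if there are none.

3, 5, 6, 7

1 → no match — must start with "da"
2 → no match — must start with "da"
3 → match
4 → no match — must start with "da"
5 → match
6 → match
7 → match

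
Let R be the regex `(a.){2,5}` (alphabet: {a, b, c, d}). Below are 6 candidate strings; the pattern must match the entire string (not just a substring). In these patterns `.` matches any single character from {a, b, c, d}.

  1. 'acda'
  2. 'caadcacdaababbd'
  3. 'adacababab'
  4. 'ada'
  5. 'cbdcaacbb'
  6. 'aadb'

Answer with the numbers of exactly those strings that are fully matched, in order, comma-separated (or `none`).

3

1. 'acda' → no match
2 → no match — must start with 'a'
3. 'adacababab' → match
4. 'ada' → no match
5. 'cbdcaacbb' → no match — must start with 'a'
6. 'aadb' → no match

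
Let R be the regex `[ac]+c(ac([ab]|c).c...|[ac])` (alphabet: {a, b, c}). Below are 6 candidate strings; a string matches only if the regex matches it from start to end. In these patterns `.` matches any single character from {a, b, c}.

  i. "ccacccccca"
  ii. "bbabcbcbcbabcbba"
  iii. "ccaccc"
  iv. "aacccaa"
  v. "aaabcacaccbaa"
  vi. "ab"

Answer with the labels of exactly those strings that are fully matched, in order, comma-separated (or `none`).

i, iii

i. "ccacccccca" → match
ii → no match
iii. "ccaccc" → match
iv. "aacccaa" → no match
v → no match
vi. "ab" → no match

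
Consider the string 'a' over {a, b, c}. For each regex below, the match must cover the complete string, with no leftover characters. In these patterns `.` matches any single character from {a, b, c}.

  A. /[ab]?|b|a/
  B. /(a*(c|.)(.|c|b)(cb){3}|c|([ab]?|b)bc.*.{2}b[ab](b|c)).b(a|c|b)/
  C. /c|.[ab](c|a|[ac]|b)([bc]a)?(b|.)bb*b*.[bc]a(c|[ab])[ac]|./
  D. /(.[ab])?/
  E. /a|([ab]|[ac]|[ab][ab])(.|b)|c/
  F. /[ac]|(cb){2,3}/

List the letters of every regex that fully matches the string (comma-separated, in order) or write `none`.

A → match
B → no match
C → match
D → no match
E → match
F → match

A, C, E, F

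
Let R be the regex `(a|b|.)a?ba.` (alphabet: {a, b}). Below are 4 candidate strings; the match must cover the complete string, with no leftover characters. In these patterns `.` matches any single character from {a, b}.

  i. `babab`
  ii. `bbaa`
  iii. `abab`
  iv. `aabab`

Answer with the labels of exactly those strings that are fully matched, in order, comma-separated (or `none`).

i, ii, iii, iv

i. `babab` → match
ii. `bbaa` → match
iii. `abab` → match
iv. `aabab` → match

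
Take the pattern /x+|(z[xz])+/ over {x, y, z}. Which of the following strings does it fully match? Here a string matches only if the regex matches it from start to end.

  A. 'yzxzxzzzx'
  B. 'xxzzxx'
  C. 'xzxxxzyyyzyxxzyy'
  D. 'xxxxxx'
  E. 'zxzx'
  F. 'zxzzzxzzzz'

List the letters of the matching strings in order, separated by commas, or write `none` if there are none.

A → no match
B → no match
C → no match
D → match
E → match
F → match

D, E, F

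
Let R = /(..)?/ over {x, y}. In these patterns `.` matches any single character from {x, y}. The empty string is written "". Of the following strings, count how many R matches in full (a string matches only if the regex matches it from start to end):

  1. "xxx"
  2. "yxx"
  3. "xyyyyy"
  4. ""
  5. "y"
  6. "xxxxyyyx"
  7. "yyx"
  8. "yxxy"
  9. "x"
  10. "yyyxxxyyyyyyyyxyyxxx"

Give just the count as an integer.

1

1. "xxx" → no match
2. "yxx" → no match
3. "xyyyyy" → no match
4. "" → match
5. "y" → no match
6. "xxxxyyyx" → no match
7. "yyx" → no match
8. "yxxy" → no match
9. "x" → no match
10 → no match
Total matched: 1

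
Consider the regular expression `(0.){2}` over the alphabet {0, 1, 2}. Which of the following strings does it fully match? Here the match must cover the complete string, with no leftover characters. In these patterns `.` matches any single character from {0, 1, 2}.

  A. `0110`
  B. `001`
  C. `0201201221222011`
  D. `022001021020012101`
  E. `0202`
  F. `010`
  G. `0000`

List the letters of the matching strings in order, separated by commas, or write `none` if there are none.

A → no match
B → no match
C → no match
D → no match
E → match
F → no match
G → match

E, G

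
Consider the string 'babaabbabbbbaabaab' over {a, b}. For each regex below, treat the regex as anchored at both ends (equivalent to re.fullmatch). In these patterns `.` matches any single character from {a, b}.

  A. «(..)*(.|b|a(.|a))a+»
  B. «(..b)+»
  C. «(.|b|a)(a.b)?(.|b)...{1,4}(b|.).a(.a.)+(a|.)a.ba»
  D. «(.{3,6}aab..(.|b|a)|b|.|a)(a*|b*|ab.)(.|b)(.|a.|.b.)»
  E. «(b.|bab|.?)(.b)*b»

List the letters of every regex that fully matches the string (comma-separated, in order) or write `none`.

A → no match — must end with 'a'
B → match
C → no match — must end with 'ba'
D → no match
E → no match

B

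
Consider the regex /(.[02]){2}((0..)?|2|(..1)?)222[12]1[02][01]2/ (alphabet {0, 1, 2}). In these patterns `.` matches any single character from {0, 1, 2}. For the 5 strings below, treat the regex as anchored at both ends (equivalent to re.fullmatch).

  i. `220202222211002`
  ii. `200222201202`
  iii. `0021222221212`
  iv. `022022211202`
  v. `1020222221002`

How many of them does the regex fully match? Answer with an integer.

3

i → match
ii → no match
iii → no match
iv → match
v → match
Total matched: 3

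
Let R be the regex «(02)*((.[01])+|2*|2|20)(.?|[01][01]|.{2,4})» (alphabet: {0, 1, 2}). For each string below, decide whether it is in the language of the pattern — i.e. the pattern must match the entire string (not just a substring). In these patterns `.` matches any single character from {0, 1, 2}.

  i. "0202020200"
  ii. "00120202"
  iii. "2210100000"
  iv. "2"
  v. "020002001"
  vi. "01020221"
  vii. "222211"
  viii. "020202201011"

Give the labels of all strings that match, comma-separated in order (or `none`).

i, iv, vii, viii

i. "0202020200" → match
ii. "00120202" → no match
iii. "2210100000" → no match
iv. "2" → match
v. "020002001" → no match
vi. "01020221" → no match
vii. "222211" → match
viii. "020202201011" → match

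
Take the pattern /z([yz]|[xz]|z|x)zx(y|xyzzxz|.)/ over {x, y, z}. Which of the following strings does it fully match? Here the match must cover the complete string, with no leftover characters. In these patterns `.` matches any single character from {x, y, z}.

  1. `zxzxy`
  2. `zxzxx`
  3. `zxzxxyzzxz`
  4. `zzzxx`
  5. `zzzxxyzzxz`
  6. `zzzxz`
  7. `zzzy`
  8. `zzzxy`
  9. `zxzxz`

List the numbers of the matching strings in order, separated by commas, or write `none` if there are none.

1 → match
2 → match
3 → match
4 → match
5 → match
6 → match
7 → no match
8 → match
9 → match

1, 2, 3, 4, 5, 6, 8, 9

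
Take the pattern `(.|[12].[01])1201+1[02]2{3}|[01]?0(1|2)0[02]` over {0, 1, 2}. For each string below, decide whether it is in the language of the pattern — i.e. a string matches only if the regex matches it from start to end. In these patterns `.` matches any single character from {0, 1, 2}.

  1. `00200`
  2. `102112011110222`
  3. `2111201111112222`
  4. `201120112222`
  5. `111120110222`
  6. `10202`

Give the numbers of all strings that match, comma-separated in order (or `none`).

1 → match
2 → no match
3 → match
4 → match
5 → match
6 → match

1, 3, 4, 5, 6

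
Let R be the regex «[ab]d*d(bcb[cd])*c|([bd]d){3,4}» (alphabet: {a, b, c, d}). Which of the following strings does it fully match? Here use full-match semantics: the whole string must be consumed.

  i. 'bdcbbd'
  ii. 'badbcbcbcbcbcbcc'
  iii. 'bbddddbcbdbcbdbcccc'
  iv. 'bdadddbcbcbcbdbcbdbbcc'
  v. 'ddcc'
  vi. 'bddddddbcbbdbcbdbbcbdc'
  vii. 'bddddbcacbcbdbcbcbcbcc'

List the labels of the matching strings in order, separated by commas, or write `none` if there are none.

none

i → no match
ii → no match
iii → no match
iv → no match
v → no match
vi → no match
vii → no match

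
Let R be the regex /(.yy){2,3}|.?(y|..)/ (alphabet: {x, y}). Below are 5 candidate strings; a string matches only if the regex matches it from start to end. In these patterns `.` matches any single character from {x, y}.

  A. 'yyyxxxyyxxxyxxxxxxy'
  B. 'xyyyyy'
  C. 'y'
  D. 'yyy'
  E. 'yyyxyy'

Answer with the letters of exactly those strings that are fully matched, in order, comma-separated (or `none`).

A → no match
B → match
C → match
D → match
E → match

B, C, D, E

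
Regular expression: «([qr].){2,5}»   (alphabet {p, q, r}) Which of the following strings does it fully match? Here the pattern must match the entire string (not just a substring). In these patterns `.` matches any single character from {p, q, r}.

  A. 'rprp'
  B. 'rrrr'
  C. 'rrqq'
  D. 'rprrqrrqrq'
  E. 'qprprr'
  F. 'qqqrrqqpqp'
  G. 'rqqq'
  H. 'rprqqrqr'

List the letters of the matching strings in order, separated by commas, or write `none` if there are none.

A, B, C, D, E, F, G, H

A → match
B → match
C → match
D → match
E → match
F → match
G → match
H → match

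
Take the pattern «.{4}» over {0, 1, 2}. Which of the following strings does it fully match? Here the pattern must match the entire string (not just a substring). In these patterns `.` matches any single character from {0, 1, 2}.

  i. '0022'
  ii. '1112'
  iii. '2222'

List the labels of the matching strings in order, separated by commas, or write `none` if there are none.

i, ii, iii

i → match
ii → match
iii → match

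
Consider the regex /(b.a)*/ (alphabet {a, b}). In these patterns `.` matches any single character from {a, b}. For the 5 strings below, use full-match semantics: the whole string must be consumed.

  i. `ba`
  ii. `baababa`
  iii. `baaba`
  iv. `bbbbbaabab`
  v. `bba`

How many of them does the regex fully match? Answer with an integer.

i → no match
ii → no match
iii → no match
iv → no match
v → match
Total matched: 1

1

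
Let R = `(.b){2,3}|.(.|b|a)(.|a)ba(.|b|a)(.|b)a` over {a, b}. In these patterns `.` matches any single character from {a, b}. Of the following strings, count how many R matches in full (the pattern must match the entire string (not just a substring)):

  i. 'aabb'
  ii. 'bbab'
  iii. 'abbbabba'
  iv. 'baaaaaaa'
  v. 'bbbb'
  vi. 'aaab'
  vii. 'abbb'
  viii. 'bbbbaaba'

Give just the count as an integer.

i → no match
ii → match
iii → match
iv → no match
v → match
vi → no match
vii → match
viii → match
Total matched: 5

5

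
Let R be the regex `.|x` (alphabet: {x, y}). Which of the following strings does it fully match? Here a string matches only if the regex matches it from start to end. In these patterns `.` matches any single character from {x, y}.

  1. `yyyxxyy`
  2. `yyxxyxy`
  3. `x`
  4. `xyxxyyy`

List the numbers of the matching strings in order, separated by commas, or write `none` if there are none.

1 → no match
2 → no match
3 → match
4 → no match

3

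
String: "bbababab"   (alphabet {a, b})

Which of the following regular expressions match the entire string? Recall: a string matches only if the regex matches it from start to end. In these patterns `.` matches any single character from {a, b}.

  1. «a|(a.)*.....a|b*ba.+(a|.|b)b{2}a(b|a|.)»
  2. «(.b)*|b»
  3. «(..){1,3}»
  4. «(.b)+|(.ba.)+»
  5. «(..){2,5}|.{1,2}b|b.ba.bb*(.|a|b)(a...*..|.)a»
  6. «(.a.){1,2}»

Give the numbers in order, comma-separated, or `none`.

1 → no match
2 → match
3 → no match
4 → match
5 → match
6 → no match

2, 4, 5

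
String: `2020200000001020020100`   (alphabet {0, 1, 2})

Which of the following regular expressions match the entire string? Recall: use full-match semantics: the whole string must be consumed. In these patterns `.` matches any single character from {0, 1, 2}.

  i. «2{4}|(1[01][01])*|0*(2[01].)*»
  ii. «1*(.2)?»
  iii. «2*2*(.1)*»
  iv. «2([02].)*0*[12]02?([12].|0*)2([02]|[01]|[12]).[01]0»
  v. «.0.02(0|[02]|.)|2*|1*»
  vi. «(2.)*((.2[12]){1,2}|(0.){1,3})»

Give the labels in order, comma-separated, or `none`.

iv

i → no match
ii → no match
iii → no match
iv → match
v → no match
vi → no match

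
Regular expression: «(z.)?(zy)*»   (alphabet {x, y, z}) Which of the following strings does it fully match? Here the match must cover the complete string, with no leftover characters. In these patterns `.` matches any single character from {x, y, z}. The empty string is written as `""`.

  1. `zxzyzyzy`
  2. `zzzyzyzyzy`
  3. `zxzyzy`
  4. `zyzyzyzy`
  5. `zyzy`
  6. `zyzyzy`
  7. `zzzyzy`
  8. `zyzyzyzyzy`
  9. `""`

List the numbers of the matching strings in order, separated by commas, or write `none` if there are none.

1, 2, 3, 4, 5, 6, 7, 8, 9

1 → match
2 → match
3 → match
4 → match
5 → match
6 → match
7 → match
8 → match
9 → match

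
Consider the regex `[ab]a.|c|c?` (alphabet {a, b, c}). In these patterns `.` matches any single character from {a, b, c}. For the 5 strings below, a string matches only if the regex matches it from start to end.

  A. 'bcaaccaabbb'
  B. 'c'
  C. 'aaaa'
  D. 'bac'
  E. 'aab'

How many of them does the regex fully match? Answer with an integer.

3

A → no match
B → match
C → no match
D → match
E → match
Total matched: 3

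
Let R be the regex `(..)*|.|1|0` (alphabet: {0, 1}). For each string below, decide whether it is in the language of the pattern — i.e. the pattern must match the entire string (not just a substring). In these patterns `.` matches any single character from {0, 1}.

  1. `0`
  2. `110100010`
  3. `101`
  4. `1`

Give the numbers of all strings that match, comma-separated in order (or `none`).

1 → match
2 → no match
3 → no match
4 → match

1, 4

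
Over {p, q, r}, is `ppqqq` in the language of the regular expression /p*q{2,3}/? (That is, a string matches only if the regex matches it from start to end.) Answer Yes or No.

Yes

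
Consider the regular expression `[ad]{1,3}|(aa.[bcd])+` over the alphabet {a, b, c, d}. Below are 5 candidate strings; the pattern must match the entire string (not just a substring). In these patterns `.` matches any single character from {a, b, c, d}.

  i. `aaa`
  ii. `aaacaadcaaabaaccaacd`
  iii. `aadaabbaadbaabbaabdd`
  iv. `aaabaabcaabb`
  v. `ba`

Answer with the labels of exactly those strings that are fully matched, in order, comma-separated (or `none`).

i → match
ii → match
iii → no match
iv → match
v → no match

i, ii, iv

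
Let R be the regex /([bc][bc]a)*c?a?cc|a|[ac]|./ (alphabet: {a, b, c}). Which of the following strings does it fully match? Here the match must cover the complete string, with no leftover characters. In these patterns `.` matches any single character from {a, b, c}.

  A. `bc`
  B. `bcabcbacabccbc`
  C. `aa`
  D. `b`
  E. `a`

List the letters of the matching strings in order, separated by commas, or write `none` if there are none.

D, E

A → no match
B → no match
C → no match
D → match
E → match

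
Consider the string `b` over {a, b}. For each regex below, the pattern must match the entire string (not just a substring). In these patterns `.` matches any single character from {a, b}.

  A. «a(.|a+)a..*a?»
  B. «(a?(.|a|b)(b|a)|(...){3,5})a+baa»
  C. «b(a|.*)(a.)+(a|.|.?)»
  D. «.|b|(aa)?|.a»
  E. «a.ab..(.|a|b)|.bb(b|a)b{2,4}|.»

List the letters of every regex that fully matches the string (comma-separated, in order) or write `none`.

A → no match — must start with `a`
B → no match — must end with `abaa`
C → no match
D → match
E → match

D, E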